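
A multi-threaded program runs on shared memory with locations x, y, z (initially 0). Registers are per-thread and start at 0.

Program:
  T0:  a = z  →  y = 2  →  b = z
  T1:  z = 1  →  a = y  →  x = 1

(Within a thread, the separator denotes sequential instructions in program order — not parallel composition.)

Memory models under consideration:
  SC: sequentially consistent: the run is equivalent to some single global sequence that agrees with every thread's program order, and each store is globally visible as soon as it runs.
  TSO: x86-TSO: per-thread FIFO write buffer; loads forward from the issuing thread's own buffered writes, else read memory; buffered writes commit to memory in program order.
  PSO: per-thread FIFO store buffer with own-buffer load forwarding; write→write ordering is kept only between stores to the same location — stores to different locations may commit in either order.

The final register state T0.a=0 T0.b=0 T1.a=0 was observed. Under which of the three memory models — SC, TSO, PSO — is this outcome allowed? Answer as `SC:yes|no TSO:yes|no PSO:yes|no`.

outcome vector order: (T0.a,T0.b,T1.a)
SC (5): <0 0 2>; <0 1 0>; <0 1 2>; <1 1 0>; <1 1 2>
TSO (6): <0 0 0>; <0 0 2>; <0 1 0>; <0 1 2>; <1 1 0>; <1 1 2>
PSO (6): <0 0 0>; <0 0 2>; <0 1 0>; <0 1 2>; <1 1 0>; <1 1 2>
target <0 0 0> ∈ {TSO,PSO}

SC:no TSO:yes PSO:yes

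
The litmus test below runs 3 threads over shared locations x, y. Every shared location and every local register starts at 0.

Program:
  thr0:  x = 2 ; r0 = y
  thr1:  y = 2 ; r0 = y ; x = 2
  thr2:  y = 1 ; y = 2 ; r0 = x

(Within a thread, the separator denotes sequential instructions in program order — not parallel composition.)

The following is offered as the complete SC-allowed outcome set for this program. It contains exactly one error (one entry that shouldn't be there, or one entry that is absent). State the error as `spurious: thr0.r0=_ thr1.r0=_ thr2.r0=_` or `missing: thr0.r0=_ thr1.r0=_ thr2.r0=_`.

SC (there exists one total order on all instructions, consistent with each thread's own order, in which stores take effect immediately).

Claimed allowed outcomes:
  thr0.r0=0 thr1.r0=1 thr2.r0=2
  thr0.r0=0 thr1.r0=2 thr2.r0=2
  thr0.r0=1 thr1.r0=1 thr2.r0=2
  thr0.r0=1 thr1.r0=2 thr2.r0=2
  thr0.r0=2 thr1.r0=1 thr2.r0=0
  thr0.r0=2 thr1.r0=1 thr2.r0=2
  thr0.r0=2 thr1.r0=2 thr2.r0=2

missing: thr0.r0=2 thr1.r0=2 thr2.r0=0

outcome vector order: (thr0.r0,thr1.r0,thr2.r0)
under SC → <0 1 2>, <0 2 2>, <1 1 2>, <1 2 2>, <2 1 0>, <2 1 2>, <2 2 0>, <2 2 2>
SC∖claimed = {<2 2 0>}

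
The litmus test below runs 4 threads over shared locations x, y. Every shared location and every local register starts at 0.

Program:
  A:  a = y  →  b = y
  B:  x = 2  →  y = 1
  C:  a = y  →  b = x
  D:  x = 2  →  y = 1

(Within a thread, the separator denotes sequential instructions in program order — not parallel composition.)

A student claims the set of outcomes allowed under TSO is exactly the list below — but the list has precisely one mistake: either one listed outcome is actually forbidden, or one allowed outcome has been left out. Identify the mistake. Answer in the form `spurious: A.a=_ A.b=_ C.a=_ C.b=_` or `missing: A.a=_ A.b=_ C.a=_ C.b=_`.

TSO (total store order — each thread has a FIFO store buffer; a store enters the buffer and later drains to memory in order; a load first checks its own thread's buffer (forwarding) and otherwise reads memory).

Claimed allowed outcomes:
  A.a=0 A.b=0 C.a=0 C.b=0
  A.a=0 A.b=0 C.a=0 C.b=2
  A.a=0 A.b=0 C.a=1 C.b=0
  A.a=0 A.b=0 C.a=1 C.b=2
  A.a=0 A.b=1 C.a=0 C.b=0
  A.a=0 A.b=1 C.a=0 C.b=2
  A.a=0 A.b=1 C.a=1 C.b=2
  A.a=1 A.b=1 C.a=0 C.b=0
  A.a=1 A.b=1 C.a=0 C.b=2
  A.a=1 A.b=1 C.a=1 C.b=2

spurious: A.a=0 A.b=0 C.a=1 C.b=0

outcome vector order: (A.a,A.b,C.a,C.b)
TSO: 9 outcomes — {0000 0002 0012 0100 0102 0112 1100 1102 1112}
claimed∖TSO = {0010}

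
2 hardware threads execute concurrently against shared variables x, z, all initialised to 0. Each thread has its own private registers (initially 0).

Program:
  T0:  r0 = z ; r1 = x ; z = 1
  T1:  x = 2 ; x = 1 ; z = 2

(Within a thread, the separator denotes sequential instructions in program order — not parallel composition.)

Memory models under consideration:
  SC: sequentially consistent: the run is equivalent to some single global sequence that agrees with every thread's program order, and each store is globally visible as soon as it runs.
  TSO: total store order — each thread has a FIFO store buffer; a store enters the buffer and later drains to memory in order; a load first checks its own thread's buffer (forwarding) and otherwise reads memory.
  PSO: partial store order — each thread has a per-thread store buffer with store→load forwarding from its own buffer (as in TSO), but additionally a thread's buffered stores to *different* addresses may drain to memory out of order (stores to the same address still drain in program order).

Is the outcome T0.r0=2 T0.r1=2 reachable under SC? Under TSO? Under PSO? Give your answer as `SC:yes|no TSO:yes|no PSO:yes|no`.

SC:no TSO:no PSO:yes

outcome vector order: (T0.r0,T0.r1)
[SC] allowed = {<0 0> <0 1> <0 2> <2 1>}
[TSO] allowed = {<0 0> <0 1> <0 2> <2 1>}
[PSO] allowed = {<0 0> <0 1> <0 2> <2 0> <2 1> <2 2>}
target <2 2> ∈ {PSO}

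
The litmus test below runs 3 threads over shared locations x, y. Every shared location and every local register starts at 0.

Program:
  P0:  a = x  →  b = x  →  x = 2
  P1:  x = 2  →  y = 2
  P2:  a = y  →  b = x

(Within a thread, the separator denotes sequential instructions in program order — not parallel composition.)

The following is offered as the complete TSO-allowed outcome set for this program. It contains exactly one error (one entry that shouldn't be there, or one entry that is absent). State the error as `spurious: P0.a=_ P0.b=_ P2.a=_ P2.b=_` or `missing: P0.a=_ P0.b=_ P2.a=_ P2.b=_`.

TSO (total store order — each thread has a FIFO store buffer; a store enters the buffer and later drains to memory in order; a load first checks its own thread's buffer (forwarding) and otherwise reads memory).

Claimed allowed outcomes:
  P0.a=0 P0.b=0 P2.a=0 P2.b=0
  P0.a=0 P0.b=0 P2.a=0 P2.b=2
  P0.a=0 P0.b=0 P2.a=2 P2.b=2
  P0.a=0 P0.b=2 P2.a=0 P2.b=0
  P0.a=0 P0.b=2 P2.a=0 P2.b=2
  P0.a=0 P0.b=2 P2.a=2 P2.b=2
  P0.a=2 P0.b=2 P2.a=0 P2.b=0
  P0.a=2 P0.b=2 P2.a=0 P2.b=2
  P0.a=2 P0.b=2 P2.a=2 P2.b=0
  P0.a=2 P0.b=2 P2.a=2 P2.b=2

spurious: P0.a=2 P0.b=2 P2.a=2 P2.b=0

outcome vector order: (P0.a,P0.b,P2.a,P2.b)
under TSO → <0 0 0 0>, <0 0 0 2>, <0 0 2 2>, <0 2 0 0>, <0 2 0 2>, <0 2 2 2>, <2 2 0 0>, <2 2 0 2>, <2 2 2 2>
claimed∖TSO = {<2 2 2 0>}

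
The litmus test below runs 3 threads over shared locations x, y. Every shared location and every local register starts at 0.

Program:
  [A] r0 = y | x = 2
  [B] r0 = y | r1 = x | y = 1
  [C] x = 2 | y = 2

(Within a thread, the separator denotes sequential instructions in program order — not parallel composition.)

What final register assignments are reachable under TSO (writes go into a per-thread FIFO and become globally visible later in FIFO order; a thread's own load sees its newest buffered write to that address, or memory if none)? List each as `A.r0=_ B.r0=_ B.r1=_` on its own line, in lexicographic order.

A.r0=0 B.r0=0 B.r1=0
A.r0=0 B.r0=0 B.r1=2
A.r0=0 B.r0=2 B.r1=2
A.r0=1 B.r0=0 B.r1=0
A.r0=1 B.r0=0 B.r1=2
A.r0=1 B.r0=2 B.r1=2
A.r0=2 B.r0=0 B.r1=0
A.r0=2 B.r0=0 B.r1=2
A.r0=2 B.r0=2 B.r1=2

outcome vector order: (A.r0,B.r0,B.r1)
|TSO outcomes| = 9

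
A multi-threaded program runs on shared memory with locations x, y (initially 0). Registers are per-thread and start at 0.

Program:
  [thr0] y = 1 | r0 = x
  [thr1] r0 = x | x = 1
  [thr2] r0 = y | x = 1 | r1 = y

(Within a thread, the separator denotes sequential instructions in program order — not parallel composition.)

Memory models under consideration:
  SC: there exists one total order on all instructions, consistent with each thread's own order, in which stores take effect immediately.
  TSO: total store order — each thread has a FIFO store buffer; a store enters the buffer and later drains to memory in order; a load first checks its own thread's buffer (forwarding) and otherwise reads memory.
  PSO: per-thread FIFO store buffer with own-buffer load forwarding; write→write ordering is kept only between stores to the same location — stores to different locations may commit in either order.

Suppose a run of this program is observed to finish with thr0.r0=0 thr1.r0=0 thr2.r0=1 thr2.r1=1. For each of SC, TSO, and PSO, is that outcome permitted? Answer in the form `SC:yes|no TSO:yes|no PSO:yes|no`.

SC:yes TSO:yes PSO:yes

outcome vector order: (thr0.r0,thr1.r0,thr2.r0,thr2.r1)
SC (10): 0/0/0/1 0/0/1/1 0/1/0/1 0/1/1/1 1/0/0/0 1/0/0/1 1/0/1/1 1/1/0/0 1/1/0/1 1/1/1/1
TSO (12): 0/0/0/0 0/0/0/1 0/0/1/1 0/1/0/0 0/1/0/1 0/1/1/1 1/0/0/0 1/0/0/1 1/0/1/1 1/1/0/0 1/1/0/1 1/1/1/1
PSO (12): 0/0/0/0 0/0/0/1 0/0/1/1 0/1/0/0 0/1/0/1 0/1/1/1 1/0/0/0 1/0/0/1 1/0/1/1 1/1/0/0 1/1/0/1 1/1/1/1
target 0/0/1/1 ∈ {SC,TSO,PSO}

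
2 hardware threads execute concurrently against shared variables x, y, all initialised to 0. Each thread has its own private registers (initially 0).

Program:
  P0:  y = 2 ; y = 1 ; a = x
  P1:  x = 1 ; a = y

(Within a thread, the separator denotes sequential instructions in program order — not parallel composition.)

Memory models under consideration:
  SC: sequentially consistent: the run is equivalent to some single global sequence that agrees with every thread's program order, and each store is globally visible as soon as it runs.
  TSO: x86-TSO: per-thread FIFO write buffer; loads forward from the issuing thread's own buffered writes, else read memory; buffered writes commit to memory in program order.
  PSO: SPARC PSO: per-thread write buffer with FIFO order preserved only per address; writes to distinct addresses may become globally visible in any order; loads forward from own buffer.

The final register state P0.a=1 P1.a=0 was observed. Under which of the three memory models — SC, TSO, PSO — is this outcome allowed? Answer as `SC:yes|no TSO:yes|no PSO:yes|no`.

SC:yes TSO:yes PSO:yes

outcome vector order: (P0.a,P1.a)
[SC] allowed = {0/1, 1/0, 1/1, 1/2}
[TSO] allowed = {0/0, 0/1, 0/2, 1/0, 1/1, 1/2}
[PSO] allowed = {0/0, 0/1, 0/2, 1/0, 1/1, 1/2}
target 1/0 ∈ {SC,TSO,PSO}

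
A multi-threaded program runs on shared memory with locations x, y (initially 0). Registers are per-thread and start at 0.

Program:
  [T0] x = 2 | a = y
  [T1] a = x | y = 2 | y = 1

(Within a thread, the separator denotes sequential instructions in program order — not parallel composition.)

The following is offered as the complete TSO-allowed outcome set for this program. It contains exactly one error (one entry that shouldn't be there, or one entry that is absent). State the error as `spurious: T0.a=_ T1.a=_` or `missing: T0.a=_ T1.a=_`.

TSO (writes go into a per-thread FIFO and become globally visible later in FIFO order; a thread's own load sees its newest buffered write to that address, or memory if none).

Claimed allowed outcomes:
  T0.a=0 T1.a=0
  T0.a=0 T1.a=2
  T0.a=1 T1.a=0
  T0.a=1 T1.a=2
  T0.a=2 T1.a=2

missing: T0.a=2 T1.a=0

outcome vector order: (T0.a,T1.a)
TSO (6): 00, 02, 10, 12, 20, 22
TSO∖claimed = {20}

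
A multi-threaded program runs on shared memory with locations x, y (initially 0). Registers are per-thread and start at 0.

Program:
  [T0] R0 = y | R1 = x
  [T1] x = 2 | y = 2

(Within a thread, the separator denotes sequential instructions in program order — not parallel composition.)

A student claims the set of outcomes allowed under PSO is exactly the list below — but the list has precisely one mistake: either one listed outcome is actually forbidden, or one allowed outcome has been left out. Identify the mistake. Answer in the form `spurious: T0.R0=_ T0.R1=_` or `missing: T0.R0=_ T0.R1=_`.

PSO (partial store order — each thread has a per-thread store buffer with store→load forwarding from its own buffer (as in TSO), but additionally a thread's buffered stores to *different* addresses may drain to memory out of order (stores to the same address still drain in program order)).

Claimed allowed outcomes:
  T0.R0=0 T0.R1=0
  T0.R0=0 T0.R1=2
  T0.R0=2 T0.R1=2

outcome vector order: (T0.R0,T0.R1)
[PSO] allowed = {<0 0> <0 2> <2 0> <2 2>}
PSO∖claimed = {<2 0>}

missing: T0.R0=2 T0.R1=0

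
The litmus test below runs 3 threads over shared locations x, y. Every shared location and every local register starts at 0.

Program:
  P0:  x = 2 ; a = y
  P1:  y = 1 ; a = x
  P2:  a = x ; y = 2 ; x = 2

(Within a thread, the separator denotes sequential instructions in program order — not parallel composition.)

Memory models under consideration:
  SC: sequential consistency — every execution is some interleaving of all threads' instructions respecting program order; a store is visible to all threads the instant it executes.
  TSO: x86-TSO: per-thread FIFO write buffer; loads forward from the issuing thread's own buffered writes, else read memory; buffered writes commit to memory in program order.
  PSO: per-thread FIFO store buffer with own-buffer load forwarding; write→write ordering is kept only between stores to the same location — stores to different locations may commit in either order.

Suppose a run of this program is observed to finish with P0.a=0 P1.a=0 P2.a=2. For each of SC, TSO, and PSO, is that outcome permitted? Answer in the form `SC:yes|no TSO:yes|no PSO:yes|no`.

SC:no TSO:yes PSO:yes

outcome vector order: (P0.a,P1.a,P2.a)
SC: 10 outcomes — {0/2/0 0/2/2 1/0/0 1/0/2 1/2/0 1/2/2 2/0/0 2/0/2 2/2/0 2/2/2}
TSO: 12 outcomes — {0/0/0 0/0/2 0/2/0 0/2/2 1/0/0 1/0/2 1/2/0 1/2/2 2/0/0 2/0/2 2/2/0 2/2/2}
PSO: 12 outcomes — {0/0/0 0/0/2 0/2/0 0/2/2 1/0/0 1/0/2 1/2/0 1/2/2 2/0/0 2/0/2 2/2/0 2/2/2}
target 0/0/2 ∈ {TSO,PSO}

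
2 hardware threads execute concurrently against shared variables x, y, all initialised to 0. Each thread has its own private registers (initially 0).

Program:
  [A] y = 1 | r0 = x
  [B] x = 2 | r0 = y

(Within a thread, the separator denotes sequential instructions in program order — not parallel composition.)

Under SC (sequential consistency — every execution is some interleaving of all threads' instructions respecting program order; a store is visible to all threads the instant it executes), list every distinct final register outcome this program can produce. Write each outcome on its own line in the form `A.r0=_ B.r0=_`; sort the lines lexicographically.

outcome vector order: (A.r0,B.r0)
|SC outcomes| = 3

A.r0=0 B.r0=1
A.r0=2 B.r0=0
A.r0=2 B.r0=1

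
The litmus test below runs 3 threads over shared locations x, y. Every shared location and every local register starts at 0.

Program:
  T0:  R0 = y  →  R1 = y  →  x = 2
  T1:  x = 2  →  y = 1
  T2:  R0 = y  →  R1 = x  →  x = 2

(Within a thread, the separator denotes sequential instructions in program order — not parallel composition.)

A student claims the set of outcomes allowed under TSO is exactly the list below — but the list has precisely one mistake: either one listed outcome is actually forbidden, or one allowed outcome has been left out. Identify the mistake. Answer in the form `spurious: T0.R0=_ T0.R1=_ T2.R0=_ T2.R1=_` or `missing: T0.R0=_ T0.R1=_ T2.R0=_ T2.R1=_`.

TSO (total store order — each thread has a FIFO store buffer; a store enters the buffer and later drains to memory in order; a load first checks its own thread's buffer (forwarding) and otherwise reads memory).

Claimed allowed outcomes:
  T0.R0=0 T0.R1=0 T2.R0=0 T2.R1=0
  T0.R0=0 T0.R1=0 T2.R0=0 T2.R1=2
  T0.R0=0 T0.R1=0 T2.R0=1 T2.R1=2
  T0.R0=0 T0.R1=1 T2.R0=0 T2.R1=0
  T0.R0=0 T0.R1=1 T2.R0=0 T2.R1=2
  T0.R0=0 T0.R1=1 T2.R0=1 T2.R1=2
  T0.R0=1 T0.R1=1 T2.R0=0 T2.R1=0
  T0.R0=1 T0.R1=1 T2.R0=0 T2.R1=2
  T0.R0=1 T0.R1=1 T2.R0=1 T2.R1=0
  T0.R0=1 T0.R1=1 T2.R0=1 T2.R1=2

spurious: T0.R0=1 T0.R1=1 T2.R0=1 T2.R1=0

outcome vector order: (T0.R0,T0.R1,T2.R0,T2.R1)
TSO (9): 0/0/0/0, 0/0/0/2, 0/0/1/2, 0/1/0/0, 0/1/0/2, 0/1/1/2, 1/1/0/0, 1/1/0/2, 1/1/1/2
claimed∖TSO = {1/1/1/0}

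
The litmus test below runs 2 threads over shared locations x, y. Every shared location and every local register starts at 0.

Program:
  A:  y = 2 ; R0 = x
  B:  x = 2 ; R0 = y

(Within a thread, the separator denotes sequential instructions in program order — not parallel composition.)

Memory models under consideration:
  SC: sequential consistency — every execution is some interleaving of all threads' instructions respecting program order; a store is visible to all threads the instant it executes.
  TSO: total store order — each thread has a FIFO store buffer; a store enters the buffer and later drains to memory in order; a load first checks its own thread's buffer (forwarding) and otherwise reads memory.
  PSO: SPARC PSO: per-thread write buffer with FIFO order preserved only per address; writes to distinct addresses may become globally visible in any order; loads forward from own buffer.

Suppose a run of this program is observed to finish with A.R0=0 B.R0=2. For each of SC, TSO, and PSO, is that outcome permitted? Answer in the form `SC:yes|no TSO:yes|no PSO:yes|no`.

SC:yes TSO:yes PSO:yes

outcome vector order: (A.R0,B.R0)
[SC] allowed = {02 20 22}
[TSO] allowed = {00 02 20 22}
[PSO] allowed = {00 02 20 22}
target 02 ∈ {SC,TSO,PSO}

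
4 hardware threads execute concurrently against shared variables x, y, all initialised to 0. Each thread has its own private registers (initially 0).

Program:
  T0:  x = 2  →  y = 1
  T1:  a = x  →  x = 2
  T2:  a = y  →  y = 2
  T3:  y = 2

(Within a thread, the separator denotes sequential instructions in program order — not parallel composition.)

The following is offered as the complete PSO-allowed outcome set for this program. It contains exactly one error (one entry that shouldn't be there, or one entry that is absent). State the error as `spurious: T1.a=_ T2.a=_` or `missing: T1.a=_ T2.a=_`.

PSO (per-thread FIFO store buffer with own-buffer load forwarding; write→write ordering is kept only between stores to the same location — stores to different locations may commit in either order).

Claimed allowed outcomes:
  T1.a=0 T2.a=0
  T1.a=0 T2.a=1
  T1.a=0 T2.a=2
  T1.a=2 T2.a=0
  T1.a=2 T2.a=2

missing: T1.a=2 T2.a=1

outcome vector order: (T1.a,T2.a)
under PSO → 0/0, 0/1, 0/2, 2/0, 2/1, 2/2
PSO∖claimed = {2/1}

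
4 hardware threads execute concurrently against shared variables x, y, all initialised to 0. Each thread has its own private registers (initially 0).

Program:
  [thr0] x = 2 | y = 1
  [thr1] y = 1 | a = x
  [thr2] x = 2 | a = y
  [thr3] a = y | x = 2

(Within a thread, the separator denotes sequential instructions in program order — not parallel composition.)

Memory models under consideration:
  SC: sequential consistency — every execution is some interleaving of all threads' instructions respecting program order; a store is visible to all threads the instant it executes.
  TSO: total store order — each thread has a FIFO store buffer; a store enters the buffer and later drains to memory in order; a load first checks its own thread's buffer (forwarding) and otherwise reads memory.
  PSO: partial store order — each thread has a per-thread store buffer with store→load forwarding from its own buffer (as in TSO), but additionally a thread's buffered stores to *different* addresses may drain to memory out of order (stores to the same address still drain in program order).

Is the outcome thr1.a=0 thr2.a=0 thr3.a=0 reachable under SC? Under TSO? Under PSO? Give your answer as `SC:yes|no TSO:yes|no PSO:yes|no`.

outcome vector order: (thr1.a,thr2.a,thr3.a)
SC: 6 outcomes — {<0 1 0>; <0 1 1>; <2 0 0>; <2 0 1>; <2 1 0>; <2 1 1>}
TSO: 8 outcomes — {<0 0 0>; <0 0 1>; <0 1 0>; <0 1 1>; <2 0 0>; <2 0 1>; <2 1 0>; <2 1 1>}
PSO: 8 outcomes — {<0 0 0>; <0 0 1>; <0 1 0>; <0 1 1>; <2 0 0>; <2 0 1>; <2 1 0>; <2 1 1>}
target <0 0 0> ∈ {TSO,PSO}

SC:no TSO:yes PSO:yes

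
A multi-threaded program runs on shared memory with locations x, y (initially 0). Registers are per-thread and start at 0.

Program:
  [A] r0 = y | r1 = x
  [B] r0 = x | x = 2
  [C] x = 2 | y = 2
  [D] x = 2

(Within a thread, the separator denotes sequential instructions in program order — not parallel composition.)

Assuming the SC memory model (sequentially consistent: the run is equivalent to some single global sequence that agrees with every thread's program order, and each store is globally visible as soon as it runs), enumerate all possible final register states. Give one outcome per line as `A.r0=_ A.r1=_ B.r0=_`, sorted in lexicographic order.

outcome vector order: (A.r0,A.r1,B.r0)
|SC outcomes| = 6

A.r0=0 A.r1=0 B.r0=0
A.r0=0 A.r1=0 B.r0=2
A.r0=0 A.r1=2 B.r0=0
A.r0=0 A.r1=2 B.r0=2
A.r0=2 A.r1=2 B.r0=0
A.r0=2 A.r1=2 B.r0=2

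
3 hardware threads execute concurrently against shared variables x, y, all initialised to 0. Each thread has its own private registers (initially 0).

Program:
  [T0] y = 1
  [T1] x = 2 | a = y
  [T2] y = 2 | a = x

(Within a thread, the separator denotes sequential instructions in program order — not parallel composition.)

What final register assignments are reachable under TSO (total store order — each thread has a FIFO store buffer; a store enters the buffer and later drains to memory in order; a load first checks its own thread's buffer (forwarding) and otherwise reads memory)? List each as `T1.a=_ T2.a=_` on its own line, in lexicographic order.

outcome vector order: (T1.a,T2.a)
|TSO outcomes| = 6

T1.a=0 T2.a=0
T1.a=0 T2.a=2
T1.a=1 T2.a=0
T1.a=1 T2.a=2
T1.a=2 T2.a=0
T1.a=2 T2.a=2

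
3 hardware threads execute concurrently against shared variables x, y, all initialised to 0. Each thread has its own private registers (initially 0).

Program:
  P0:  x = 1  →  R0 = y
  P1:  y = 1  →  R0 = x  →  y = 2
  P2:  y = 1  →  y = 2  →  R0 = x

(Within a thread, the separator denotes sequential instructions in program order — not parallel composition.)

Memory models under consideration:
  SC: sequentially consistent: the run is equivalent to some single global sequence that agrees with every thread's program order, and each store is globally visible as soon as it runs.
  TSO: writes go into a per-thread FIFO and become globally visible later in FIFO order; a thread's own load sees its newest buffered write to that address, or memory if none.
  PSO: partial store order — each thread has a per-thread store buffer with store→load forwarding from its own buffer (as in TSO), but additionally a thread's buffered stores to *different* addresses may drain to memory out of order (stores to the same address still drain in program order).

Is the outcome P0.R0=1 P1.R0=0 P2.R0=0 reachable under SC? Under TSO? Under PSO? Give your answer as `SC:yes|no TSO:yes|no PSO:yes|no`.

SC:yes TSO:yes PSO:yes

outcome vector order: (P0.R0,P1.R0,P2.R0)
SC (9): 011 100 101 110 111 200 201 210 211
TSO (12): 000 001 010 011 100 101 110 111 200 201 210 211
PSO (12): 000 001 010 011 100 101 110 111 200 201 210 211
target 100 ∈ {SC,TSO,PSO}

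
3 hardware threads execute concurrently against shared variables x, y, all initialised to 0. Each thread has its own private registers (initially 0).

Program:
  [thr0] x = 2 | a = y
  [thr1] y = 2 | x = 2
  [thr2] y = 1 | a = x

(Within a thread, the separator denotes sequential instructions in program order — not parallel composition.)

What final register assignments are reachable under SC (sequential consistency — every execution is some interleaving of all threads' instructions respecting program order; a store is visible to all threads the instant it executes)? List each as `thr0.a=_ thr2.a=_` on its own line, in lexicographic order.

thr0.a=0 thr2.a=2
thr0.a=1 thr2.a=0
thr0.a=1 thr2.a=2
thr0.a=2 thr2.a=0
thr0.a=2 thr2.a=2

outcome vector order: (thr0.a,thr2.a)
|SC outcomes| = 5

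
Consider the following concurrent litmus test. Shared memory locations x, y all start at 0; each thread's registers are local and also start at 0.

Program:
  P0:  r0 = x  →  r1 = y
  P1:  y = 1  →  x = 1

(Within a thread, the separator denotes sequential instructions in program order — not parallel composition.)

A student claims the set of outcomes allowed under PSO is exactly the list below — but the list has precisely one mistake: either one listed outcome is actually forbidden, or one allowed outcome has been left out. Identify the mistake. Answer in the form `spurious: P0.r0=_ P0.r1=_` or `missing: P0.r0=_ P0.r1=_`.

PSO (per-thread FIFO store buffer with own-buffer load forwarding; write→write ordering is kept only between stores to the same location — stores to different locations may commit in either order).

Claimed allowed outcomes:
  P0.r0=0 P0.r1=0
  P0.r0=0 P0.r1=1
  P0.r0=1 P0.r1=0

missing: P0.r0=1 P0.r1=1

outcome vector order: (P0.r0,P0.r1)
PSO (4): 00, 01, 10, 11
PSO∖claimed = {11}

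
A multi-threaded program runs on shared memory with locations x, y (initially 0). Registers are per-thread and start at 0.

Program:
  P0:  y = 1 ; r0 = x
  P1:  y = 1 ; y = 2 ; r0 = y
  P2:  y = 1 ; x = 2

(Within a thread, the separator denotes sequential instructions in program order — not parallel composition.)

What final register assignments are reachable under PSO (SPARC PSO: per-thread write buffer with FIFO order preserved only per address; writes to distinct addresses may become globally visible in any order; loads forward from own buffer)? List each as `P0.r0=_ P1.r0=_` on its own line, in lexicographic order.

outcome vector order: (P0.r0,P1.r0)
|PSO outcomes| = 4

P0.r0=0 P1.r0=1
P0.r0=0 P1.r0=2
P0.r0=2 P1.r0=1
P0.r0=2 P1.r0=2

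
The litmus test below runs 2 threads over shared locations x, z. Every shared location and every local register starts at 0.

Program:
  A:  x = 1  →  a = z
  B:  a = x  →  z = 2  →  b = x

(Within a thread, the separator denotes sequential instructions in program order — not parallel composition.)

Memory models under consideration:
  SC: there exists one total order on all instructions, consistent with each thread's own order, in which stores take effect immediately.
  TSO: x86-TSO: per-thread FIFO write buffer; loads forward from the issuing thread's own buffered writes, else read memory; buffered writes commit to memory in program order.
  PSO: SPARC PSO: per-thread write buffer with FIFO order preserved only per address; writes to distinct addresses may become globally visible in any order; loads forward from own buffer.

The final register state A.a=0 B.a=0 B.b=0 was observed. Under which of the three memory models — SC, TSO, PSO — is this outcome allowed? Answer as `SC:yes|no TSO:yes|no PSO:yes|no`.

SC:no TSO:yes PSO:yes

outcome vector order: (A.a,B.a,B.b)
SC: 5 outcomes — {(0,0,1); (0,1,1); (2,0,0); (2,0,1); (2,1,1)}
TSO: 6 outcomes — {(0,0,0); (0,0,1); (0,1,1); (2,0,0); (2,0,1); (2,1,1)}
PSO: 6 outcomes — {(0,0,0); (0,0,1); (0,1,1); (2,0,0); (2,0,1); (2,1,1)}
target (0,0,0) ∈ {TSO,PSO}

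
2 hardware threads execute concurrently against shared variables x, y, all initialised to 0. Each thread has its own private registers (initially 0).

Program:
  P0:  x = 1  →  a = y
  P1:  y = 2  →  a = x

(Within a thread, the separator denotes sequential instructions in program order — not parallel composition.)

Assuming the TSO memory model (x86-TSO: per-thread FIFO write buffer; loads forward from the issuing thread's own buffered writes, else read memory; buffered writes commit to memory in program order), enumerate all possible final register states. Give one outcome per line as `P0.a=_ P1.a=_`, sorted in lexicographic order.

P0.a=0 P1.a=0
P0.a=0 P1.a=1
P0.a=2 P1.a=0
P0.a=2 P1.a=1

outcome vector order: (P0.a,P1.a)
|TSO outcomes| = 4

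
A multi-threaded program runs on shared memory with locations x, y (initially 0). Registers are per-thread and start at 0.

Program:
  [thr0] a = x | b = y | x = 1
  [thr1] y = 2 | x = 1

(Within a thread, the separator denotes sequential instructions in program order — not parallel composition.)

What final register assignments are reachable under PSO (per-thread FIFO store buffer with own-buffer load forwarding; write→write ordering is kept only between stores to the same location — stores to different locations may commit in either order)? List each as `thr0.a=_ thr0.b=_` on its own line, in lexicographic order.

outcome vector order: (thr0.a,thr0.b)
|PSO outcomes| = 4

thr0.a=0 thr0.b=0
thr0.a=0 thr0.b=2
thr0.a=1 thr0.b=0
thr0.a=1 thr0.b=2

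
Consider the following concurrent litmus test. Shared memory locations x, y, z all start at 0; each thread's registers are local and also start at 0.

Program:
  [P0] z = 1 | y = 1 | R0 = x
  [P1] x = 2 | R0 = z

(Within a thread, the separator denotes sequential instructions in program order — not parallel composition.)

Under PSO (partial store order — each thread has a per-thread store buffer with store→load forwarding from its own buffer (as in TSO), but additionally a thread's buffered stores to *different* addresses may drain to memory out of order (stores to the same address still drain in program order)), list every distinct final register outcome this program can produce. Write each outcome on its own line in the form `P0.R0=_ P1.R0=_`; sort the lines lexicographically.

outcome vector order: (P0.R0,P1.R0)
|PSO outcomes| = 4

P0.R0=0 P1.R0=0
P0.R0=0 P1.R0=1
P0.R0=2 P1.R0=0
P0.R0=2 P1.R0=1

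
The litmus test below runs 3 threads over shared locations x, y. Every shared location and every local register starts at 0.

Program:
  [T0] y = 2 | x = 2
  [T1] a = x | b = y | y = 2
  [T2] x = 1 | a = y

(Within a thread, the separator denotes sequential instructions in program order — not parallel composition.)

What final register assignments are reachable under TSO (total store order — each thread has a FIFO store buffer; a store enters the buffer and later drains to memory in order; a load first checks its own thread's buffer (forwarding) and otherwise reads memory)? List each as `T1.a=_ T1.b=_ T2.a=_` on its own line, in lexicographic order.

T1.a=0 T1.b=0 T2.a=0
T1.a=0 T1.b=0 T2.a=2
T1.a=0 T1.b=2 T2.a=0
T1.a=0 T1.b=2 T2.a=2
T1.a=1 T1.b=0 T2.a=0
T1.a=1 T1.b=0 T2.a=2
T1.a=1 T1.b=2 T2.a=0
T1.a=1 T1.b=2 T2.a=2
T1.a=2 T1.b=2 T2.a=0
T1.a=2 T1.b=2 T2.a=2

outcome vector order: (T1.a,T1.b,T2.a)
|TSO outcomes| = 10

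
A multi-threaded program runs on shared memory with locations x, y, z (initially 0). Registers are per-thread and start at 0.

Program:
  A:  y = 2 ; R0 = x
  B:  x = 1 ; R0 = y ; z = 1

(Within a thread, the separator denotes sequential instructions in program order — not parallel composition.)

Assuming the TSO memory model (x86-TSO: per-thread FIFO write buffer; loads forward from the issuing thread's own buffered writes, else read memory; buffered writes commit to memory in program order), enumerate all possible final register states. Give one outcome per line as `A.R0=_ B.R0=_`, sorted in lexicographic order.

outcome vector order: (A.R0,B.R0)
|TSO outcomes| = 4

A.R0=0 B.R0=0
A.R0=0 B.R0=2
A.R0=1 B.R0=0
A.R0=1 B.R0=2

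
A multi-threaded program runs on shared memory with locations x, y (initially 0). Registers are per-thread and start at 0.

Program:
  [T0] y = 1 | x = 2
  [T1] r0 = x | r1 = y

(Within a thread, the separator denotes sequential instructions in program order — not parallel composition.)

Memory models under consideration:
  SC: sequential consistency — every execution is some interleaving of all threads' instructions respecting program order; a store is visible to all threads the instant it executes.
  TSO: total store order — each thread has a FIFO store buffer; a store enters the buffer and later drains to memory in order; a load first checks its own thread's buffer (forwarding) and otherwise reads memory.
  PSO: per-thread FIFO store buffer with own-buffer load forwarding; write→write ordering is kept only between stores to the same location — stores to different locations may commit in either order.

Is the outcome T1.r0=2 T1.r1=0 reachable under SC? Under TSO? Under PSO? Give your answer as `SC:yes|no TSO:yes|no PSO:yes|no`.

outcome vector order: (T1.r0,T1.r1)
[SC] allowed = {(0,0) (0,1) (2,1)}
[TSO] allowed = {(0,0) (0,1) (2,1)}
[PSO] allowed = {(0,0) (0,1) (2,0) (2,1)}
target (2,0) ∈ {PSO}

SC:no TSO:no PSO:yes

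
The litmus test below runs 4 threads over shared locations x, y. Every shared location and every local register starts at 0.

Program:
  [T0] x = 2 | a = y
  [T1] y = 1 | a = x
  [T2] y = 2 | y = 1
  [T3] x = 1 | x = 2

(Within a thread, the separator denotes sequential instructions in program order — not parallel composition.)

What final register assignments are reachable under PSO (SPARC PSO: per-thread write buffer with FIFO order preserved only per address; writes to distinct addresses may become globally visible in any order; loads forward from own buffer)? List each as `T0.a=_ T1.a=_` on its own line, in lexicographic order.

outcome vector order: (T0.a,T1.a)
|PSO outcomes| = 9

T0.a=0 T1.a=0
T0.a=0 T1.a=1
T0.a=0 T1.a=2
T0.a=1 T1.a=0
T0.a=1 T1.a=1
T0.a=1 T1.a=2
T0.a=2 T1.a=0
T0.a=2 T1.a=1
T0.a=2 T1.a=2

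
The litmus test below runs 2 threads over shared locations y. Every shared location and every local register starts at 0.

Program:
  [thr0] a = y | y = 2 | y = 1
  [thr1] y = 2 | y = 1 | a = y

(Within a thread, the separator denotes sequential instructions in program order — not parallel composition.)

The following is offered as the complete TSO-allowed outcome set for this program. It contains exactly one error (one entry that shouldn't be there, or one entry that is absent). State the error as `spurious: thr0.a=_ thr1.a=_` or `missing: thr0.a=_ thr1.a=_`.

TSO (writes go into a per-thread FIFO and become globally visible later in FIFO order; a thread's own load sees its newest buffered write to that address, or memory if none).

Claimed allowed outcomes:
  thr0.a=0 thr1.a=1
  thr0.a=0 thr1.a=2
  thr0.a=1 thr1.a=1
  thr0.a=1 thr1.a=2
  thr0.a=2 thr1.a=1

outcome vector order: (thr0.a,thr1.a)
under TSO → 0/1; 0/2; 1/1; 1/2; 2/1; 2/2
TSO∖claimed = {2/2}

missing: thr0.a=2 thr1.a=2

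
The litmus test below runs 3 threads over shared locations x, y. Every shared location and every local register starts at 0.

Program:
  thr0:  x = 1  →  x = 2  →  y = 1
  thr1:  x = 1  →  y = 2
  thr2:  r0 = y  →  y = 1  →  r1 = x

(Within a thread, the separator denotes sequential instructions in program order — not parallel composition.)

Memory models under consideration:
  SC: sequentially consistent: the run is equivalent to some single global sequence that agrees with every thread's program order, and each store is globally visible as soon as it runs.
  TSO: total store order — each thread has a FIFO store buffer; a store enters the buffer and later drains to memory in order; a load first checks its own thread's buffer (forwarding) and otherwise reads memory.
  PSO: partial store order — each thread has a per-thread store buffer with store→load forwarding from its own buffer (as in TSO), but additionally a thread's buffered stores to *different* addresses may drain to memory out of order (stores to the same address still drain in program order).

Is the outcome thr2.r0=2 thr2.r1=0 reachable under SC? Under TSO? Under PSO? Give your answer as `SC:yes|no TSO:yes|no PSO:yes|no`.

SC:no TSO:no PSO:yes

outcome vector order: (thr2.r0,thr2.r1)
SC (7): 00 01 02 11 12 21 22
TSO (7): 00 01 02 11 12 21 22
PSO (9): 00 01 02 10 11 12 20 21 22
target 20 ∈ {PSO}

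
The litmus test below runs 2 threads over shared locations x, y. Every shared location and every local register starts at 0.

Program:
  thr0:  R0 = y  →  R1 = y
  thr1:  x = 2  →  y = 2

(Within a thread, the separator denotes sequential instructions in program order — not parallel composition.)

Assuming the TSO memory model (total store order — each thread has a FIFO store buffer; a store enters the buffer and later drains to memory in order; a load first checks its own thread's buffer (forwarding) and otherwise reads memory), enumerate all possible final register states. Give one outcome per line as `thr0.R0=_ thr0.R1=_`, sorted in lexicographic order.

outcome vector order: (thr0.R0,thr0.R1)
|TSO outcomes| = 3

thr0.R0=0 thr0.R1=0
thr0.R0=0 thr0.R1=2
thr0.R0=2 thr0.R1=2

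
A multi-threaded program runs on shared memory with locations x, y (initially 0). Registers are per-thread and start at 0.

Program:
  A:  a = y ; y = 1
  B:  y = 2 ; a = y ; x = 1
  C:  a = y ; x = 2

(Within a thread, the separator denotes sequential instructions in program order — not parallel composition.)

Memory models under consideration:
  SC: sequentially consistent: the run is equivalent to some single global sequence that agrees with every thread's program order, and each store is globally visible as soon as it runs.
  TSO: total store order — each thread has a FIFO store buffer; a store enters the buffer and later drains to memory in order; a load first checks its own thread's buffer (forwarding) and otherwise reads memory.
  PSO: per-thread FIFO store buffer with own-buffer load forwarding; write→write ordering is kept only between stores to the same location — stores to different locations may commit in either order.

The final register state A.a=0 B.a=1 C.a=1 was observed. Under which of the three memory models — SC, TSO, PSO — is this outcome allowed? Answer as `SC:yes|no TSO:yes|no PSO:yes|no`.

outcome vector order: (A.a,B.a,C.a)
under SC → 010 011 012 020 021 022 210 211 212 220 221 222
under TSO → 010 011 012 020 021 022 210 211 212 220 221 222
under PSO → 010 011 012 020 021 022 210 211 212 220 221 222
target 011 ∈ {SC,TSO,PSO}

SC:yes TSO:yes PSO:yes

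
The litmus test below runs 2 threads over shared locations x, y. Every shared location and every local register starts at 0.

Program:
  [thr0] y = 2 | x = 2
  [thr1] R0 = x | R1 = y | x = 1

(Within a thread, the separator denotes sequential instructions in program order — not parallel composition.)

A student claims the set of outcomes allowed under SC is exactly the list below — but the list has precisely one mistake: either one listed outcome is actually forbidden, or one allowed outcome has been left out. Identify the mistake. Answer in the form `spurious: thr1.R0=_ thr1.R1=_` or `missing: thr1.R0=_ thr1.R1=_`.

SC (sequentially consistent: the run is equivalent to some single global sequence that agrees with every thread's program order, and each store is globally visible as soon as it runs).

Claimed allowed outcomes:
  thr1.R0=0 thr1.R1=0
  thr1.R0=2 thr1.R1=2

missing: thr1.R0=0 thr1.R1=2

outcome vector order: (thr1.R0,thr1.R1)
SC (3): 00, 02, 22
SC∖claimed = {02}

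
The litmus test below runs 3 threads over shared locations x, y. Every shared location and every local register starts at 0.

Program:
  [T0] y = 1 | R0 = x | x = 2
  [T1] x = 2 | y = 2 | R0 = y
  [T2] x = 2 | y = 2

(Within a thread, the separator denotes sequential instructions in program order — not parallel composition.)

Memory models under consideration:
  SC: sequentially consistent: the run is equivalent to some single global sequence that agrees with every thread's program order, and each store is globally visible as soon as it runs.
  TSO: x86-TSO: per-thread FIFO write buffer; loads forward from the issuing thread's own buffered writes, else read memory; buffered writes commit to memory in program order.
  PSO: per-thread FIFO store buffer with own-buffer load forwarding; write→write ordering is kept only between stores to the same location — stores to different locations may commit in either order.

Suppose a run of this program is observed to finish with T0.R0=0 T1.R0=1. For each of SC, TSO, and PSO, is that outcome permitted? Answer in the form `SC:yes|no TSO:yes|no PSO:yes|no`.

SC:no TSO:yes PSO:yes

outcome vector order: (T0.R0,T1.R0)
SC: 3 outcomes — {(0,2); (2,1); (2,2)}
TSO: 4 outcomes — {(0,1); (0,2); (2,1); (2,2)}
PSO: 4 outcomes — {(0,1); (0,2); (2,1); (2,2)}
target (0,1) ∈ {TSO,PSO}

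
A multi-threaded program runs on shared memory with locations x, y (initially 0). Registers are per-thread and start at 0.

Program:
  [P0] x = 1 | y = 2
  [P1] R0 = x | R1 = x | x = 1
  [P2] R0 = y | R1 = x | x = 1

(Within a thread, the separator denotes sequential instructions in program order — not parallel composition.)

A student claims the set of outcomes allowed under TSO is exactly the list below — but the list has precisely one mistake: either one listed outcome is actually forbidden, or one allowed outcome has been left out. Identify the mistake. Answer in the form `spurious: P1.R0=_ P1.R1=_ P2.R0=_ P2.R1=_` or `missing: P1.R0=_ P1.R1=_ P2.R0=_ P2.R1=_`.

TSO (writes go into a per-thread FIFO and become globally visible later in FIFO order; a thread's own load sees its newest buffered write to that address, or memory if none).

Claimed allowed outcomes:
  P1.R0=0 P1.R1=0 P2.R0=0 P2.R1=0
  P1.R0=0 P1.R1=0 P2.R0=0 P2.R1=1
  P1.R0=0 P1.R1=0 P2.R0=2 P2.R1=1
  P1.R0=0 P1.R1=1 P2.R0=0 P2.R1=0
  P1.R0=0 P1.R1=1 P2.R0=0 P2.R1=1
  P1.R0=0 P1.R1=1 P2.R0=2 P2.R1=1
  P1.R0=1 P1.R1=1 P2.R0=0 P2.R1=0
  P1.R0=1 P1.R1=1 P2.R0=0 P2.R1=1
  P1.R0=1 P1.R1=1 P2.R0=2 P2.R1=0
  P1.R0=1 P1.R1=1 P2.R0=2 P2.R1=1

spurious: P1.R0=1 P1.R1=1 P2.R0=2 P2.R1=0

outcome vector order: (P1.R0,P1.R1,P2.R0,P2.R1)
TSO: 9 outcomes — {(0,0,0,0), (0,0,0,1), (0,0,2,1), (0,1,0,0), (0,1,0,1), (0,1,2,1), (1,1,0,0), (1,1,0,1), (1,1,2,1)}
claimed∖TSO = {(1,1,2,0)}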